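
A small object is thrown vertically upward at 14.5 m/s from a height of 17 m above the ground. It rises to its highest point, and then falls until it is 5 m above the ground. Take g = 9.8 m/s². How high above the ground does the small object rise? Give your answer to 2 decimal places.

27.73 m

Phase 1 (rising): v₀ = 14.5 m/s, a = -9.8 m/s².
v = v₀ + at → t = (0 − 14.5) / -9.8 = 1.48 s
v² = v₀² + 2aΔx → Δx = (0² − 14.5²)/(2·-9.8) = 10.7 m
Maximum height = 17 + 10.7 = 27.7 m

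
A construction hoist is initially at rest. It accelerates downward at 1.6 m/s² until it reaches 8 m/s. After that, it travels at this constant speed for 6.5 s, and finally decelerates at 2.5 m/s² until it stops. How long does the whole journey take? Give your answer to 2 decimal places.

Phase 1 (accelerating): v₀ = 0 m/s, a = 1.6 m/s².
v = v₀ + at → t = (8 − 0) / 1.6 = 5.00 s
v² = v₀² + 2aΔx → Δx = (8² − 0²)/(2·1.6) = 20.0 m

Phase 2 (constant speed): v₀ = 8.00 m/s, a = 0 m/s².
v = v₀ + at = 8.00 + (0)(6.5) = 8.00 m/s
Δx = v₀t + ½at² = 8.00·6.5 + 0.5·0·6.5² = 52.0 m

Phase 3 (decelerating): v₀ = 8.00 m/s, a = -2.5 m/s².
v = v₀ + at → t = (0 − 8.00) / -2.5 = 3.20 s
v² = v₀² + 2aΔx → Δx = (0² − 8.00²)/(2·-2.5) = 12.8 m
Total time = 5.00 + 6.50 + 3.20 = 14.7 s

14.70 s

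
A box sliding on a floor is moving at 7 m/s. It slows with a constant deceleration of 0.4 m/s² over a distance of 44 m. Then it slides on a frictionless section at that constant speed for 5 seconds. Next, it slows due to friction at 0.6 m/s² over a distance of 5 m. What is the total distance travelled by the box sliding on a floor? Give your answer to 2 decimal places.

67.57 m

Phase 1 (decelerating): v₀ = 7.00 m/s, a = -0.4 m/s².
v² = v₀² + 2aΔx = 7.00² + 2·-0.4·44 = 13.8 → v = 3.71 m/s
t = (v − v₀)/a = (3.71 − 7.00)/-0.4 = 8.21 s

Phase 2 (constant speed): v₀ = 3.71 m/s, a = 0 m/s².
v = v₀ + at = 3.71 + (0)(5) = 3.71 m/s
Δx = v₀t + ½at² = 3.71·5 + 0.5·0·5² = 18.6 m

Phase 3 (decelerating): v₀ = 3.71 m/s, a = -0.6 m/s².
v² = v₀² + 2aΔx = 3.71² + 2·-0.6·5 = 7.80 → v = 2.79 m/s
t = (v − v₀)/a = (2.79 − 3.71)/-0.6 = 1.54 s
Total distance = 44.0 + 18.6 + 5.00 = 67.6 m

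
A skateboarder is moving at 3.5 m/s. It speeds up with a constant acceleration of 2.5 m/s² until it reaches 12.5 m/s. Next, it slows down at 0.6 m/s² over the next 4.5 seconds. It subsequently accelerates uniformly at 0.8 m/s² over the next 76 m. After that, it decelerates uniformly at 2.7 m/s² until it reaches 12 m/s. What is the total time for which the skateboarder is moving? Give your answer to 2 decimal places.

15.31 s

Phase 1 (accelerating): v₀ = 3.50 m/s, a = 2.5 m/s².
v = v₀ + at → t = (12.5 − 3.50) / 2.5 = 3.60 s
v² = v₀² + 2aΔx → Δx = (12.5² − 3.50²)/(2·2.5) = 28.8 m

Phase 2 (decelerating): v₀ = 12.5 m/s, a = -0.6 m/s².
v = v₀ + at = 12.5 + (-0.6)(4.5) = 9.80 m/s
Δx = v₀t + ½at² = 12.5·4.5 + 0.5·-0.6·4.5² = 50.2 m

Phase 3 (accelerating): v₀ = 9.80 m/s, a = 0.8 m/s².
v² = v₀² + 2aΔx = 9.80² + 2·0.8·76 = 218 → v = 14.8 m/s
t = (v − v₀)/a = (14.8 − 9.80)/0.8 = 6.19 s

Phase 4 (decelerating): v₀ = 14.8 m/s, a = -2.7 m/s².
v = v₀ + at → t = (12 − 14.8) / -2.7 = 1.02 s
v² = v₀² + 2aΔx → Δx = (12² − 14.8²)/(2·-2.7) = 13.6 m
Total time = 3.60 + 4.50 + 6.19 + 1.02 = 15.3 s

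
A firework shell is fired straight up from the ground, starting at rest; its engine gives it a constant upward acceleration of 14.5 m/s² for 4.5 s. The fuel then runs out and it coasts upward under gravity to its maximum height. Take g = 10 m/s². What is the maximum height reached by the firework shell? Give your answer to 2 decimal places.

Phase 1 (powered ascent): v₀ = 0 m/s, a = 14.5 m/s².
v = v₀ + at = 0 + (14.5)(4.5) = 65.2 m/s
Δx = v₀t + ½at² = 0·4.5 + 0.5·14.5·4.5² = 147 m

Phase 2 (coasting upward): v₀ = 65.2 m/s, a = -10 m/s².
v = v₀ + at → t = (0 − 65.2) / -10 = 6.53 s
v² = v₀² + 2aΔx → Δx = (0² − 65.2²)/(2·-10) = 213 m
Maximum height = 147 + 213 = 360 m

359.69 m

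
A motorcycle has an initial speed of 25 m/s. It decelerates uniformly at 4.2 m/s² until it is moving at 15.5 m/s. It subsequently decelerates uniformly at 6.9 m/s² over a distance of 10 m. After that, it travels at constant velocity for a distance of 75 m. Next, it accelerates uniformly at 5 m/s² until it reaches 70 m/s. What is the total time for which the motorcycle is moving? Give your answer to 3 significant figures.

22.4 s

Phase 1 (decelerating): v₀ = 25.0 m/s, a = -4.2 m/s².
v = v₀ + at → t = (15.5 − 25.0) / -4.2 = 2.26 s
v² = v₀² + 2aΔx → Δx = (15.5² − 25.0²)/(2·-4.2) = 45.8 m

Phase 2 (decelerating): v₀ = 15.5 m/s, a = -6.9 m/s².
v² = v₀² + 2aΔx = 15.5² + 2·-6.9·10 = 102 → v = 10.1 m/s
t = (v − v₀)/a = (10.1 − 15.5)/-6.9 = 0.781 s

Phase 3 (constant speed): v₀ = 10.1 m/s, a = 0 m/s².
Constant speed: t = d/v = 75/10.1 = 7.42 s

Phase 4 (accelerating): v₀ = 10.1 m/s, a = 5 m/s².
v = v₀ + at → t = (70 − 10.1) / 5 = 12.0 s
v² = v₀² + 2aΔx → Δx = (70² − 10.1²)/(2·5) = 480 m
Total time = 2.26 + 0.781 + 7.42 + 12.0 = 22.4 s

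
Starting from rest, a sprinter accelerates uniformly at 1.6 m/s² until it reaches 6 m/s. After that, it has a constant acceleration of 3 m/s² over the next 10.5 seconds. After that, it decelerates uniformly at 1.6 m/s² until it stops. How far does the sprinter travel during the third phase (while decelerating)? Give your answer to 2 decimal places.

439.45 m

Phase 1 (accelerating): v₀ = 0 m/s, a = 1.6 m/s².
v = v₀ + at → t = (6 − 0) / 1.6 = 3.75 s
v² = v₀² + 2aΔx → Δx = (6² − 0²)/(2·1.6) = 11.2 m

Phase 2 (accelerating): v₀ = 6.00 m/s, a = 3 m/s².
v = v₀ + at = 6.00 + (3)(10.5) = 37.5 m/s
Δx = v₀t + ½at² = 6.00·10.5 + 0.5·3·10.5² = 228 m

Phase 3 (decelerating): v₀ = 37.5 m/s, a = -1.6 m/s².
v = v₀ + at → t = (0 − 37.5) / -1.6 = 23.4 s
v² = v₀² + 2aΔx → Δx = (0² − 37.5²)/(2·-1.6) = 439 m
Distance in phase 3 = 439 m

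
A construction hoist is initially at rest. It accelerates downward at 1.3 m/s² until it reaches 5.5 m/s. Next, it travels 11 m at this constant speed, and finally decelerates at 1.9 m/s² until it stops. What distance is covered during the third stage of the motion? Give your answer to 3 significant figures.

Phase 1 (accelerating): v₀ = 0 m/s, a = 1.3 m/s².
v = v₀ + at → t = (5.5 − 0) / 1.3 = 4.23 s
v² = v₀² + 2aΔx → Δx = (5.5² − 0²)/(2·1.3) = 11.6 m

Phase 2 (constant speed): v₀ = 5.50 m/s, a = 0 m/s².
Constant speed: t = d/v = 11/5.50 = 2.00 s

Phase 3 (decelerating): v₀ = 5.50 m/s, a = -1.9 m/s².
v = v₀ + at → t = (0 − 5.50) / -1.9 = 2.89 s
v² = v₀² + 2aΔx → Δx = (0² − 5.50²)/(2·-1.9) = 7.96 m
Distance in phase 3 = 7.96 m

7.96 m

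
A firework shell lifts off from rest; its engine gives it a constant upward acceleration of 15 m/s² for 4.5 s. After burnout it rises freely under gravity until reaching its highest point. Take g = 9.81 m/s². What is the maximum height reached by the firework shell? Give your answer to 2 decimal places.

384.10 m

Phase 1 (powered ascent): v₀ = 0 m/s, a = 15 m/s².
v = v₀ + at = 0 + (15)(4.5) = 67.5 m/s
Δx = v₀t + ½at² = 0·4.5 + 0.5·15·4.5² = 152 m

Phase 2 (coasting upward): v₀ = 67.5 m/s, a = -9.81 m/s².
v = v₀ + at → t = (0 − 67.5) / -9.81 = 6.88 s
v² = v₀² + 2aΔx → Δx = (0² − 67.5²)/(2·-9.81) = 232 m
Maximum height = 152 + 232 = 384 m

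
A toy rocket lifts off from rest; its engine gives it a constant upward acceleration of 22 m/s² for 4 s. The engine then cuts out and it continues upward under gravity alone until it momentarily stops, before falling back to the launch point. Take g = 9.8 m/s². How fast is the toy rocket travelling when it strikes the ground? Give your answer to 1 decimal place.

105.8 m/s

Phase 1 (powered ascent): v₀ = 0 m/s, a = 22 m/s².
v = v₀ + at = 0 + (22)(4) = 88.0 m/s
Δx = v₀t + ½at² = 0·4 + 0.5·22·4² = 176 m

Phase 2 (coasting upward): v₀ = 88.0 m/s, a = -9.8 m/s².
v = v₀ + at → t = (0 − 88.0) / -9.8 = 8.98 s
v² = v₀² + 2aΔx → Δx = (0² − 88.0²)/(2·-9.8) = 395 m

Phase 3 (free fall): v₀ = 0 m/s, a = -9.8 m/s².
Falls 571 m from rest: t = √(2·571/9.8) = 10.8 s; v = g·t = 106 m/s.
Impact speed = 106 m/s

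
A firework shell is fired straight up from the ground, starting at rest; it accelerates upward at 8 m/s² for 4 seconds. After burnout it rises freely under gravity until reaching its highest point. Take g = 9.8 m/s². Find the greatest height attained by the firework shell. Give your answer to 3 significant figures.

116 m

Phase 1 (powered ascent): v₀ = 0 m/s, a = 8 m/s².
v = v₀ + at = 0 + (8)(4) = 32.0 m/s
Δx = v₀t + ½at² = 0·4 + 0.5·8·4² = 64.0 m

Phase 2 (coasting upward): v₀ = 32.0 m/s, a = -9.8 m/s².
v = v₀ + at → t = (0 − 32.0) / -9.8 = 3.27 s
v² = v₀² + 2aΔx → Δx = (0² − 32.0²)/(2·-9.8) = 52.2 m
Maximum height = 64.0 + 52.2 = 116 m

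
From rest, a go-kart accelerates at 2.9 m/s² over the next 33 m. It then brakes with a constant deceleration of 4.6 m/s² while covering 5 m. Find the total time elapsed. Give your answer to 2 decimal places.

Phase 1 (accelerating): v₀ = 0 m/s, a = 2.9 m/s².
v² = v₀² + 2aΔx = 0² + 2·2.9·33 = 191 → v = 13.8 m/s
t = (v − v₀)/a = (13.8 − 0)/2.9 = 4.77 s

Phase 2 (decelerating): v₀ = 13.8 m/s, a = -4.6 m/s².
v² = v₀² + 2aΔx = 13.8² + 2·-4.6·5 = 145 → v = 12.1 m/s
t = (v − v₀)/a = (12.1 − 13.8)/-4.6 = 0.386 s
Total time = 4.77 + 0.386 = 5.16 s

5.16 s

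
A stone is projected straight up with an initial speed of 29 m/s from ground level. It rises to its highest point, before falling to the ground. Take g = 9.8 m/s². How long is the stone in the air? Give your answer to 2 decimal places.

5.92 s

Phase 1 (rising): v₀ = 29.0 m/s, a = -9.8 m/s².
v = v₀ + at → t = (0 − 29.0) / -9.8 = 2.96 s
v² = v₀² + 2aΔx → Δx = (0² − 29.0²)/(2·-9.8) = 42.9 m

Phase 2 (falling): v₀ = 0 m/s, a = -9.8 m/s².
Falls 42.9 m from rest: t = √(2·42.9/9.8) = 2.96 s; v = g·t = 29.0 m/s.
Total time = 2.96 + 2.96 = 5.92 s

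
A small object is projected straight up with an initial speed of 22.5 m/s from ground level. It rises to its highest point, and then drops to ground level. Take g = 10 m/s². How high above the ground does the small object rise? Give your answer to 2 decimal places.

25.31 m

Phase 1 (rising): v₀ = 22.5 m/s, a = -10 m/s².
v = v₀ + at → t = (0 − 22.5) / -10 = 2.25 s
v² = v₀² + 2aΔx → Δx = (0² − 22.5²)/(2·-10) = 25.3 m
Maximum height = 25.3 m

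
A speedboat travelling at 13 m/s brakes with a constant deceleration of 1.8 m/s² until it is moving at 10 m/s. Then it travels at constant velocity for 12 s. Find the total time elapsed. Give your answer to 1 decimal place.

Phase 1 (decelerating): v₀ = 13.0 m/s, a = -1.8 m/s².
v = v₀ + at → t = (10 − 13.0) / -1.8 = 1.67 s
v² = v₀² + 2aΔx → Δx = (10² − 13.0²)/(2·-1.8) = 19.2 m

Phase 2 (constant speed): v₀ = 10.0 m/s, a = 0 m/s².
v = v₀ + at = 10.0 + (0)(12) = 10.0 m/s
Δx = v₀t + ½at² = 10.0·12 + 0.5·0·12² = 120 m
Total time = 1.67 + 12.0 = 13.7 s

13.7 s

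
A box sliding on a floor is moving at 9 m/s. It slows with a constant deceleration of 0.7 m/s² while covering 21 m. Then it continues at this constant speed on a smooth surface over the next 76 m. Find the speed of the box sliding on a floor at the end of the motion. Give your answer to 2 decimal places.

7.18 m/s

Phase 1 (decelerating): v₀ = 9.00 m/s, a = -0.7 m/s².
v² = v₀² + 2aΔx = 9.00² + 2·-0.7·21 = 51.6 → v = 7.18 m/s
t = (v − v₀)/a = (7.18 − 9.00)/-0.7 = 2.60 s

Phase 2 (constant speed): v₀ = 7.18 m/s, a = 0 m/s².
Constant speed: t = d/v = 76/7.18 = 10.6 s
Final speed = 7.18 m/s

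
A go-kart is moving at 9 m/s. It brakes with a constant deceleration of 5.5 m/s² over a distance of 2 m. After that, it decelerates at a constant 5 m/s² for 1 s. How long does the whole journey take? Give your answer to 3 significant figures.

1.24 s

Phase 1 (decelerating): v₀ = 9.00 m/s, a = -5.5 m/s².
v² = v₀² + 2aΔx = 9.00² + 2·-5.5·2 = 59.0 → v = 7.68 m/s
t = (v − v₀)/a = (7.68 − 9.00)/-5.5 = 0.240 s

Phase 2 (decelerating): v₀ = 7.68 m/s, a = -5 m/s².
v = v₀ + at = 7.68 + (-5)(1) = 2.68 m/s
Δx = v₀t + ½at² = 7.68·1 + 0.5·-5·1² = 5.18 m
Total time = 0.240 + 1.00 = 1.24 s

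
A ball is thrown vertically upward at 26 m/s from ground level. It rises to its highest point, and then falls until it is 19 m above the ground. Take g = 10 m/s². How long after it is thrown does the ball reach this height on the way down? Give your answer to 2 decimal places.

4.32 s

Phase 1 (rising): v₀ = 26.0 m/s, a = -10 m/s².
v = v₀ + at → t = (0 − 26.0) / -10 = 2.60 s
v² = v₀² + 2aΔx → Δx = (0² − 26.0²)/(2·-10) = 33.8 m

Phase 2 (falling): v₀ = 0 m/s, a = -10 m/s².
Falls 14.8 m from rest: t = √(2·14.8/10) = 1.72 s; v = g·t = 17.2 m/s.
Total time = 2.60 + 1.72 = 4.32 s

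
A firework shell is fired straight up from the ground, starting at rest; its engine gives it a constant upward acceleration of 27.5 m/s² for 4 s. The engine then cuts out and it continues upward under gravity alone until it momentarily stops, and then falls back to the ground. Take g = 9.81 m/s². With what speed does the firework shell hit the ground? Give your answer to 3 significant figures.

128 m/s

Phase 1 (powered ascent): v₀ = 0 m/s, a = 27.5 m/s².
v = v₀ + at = 0 + (27.5)(4) = 110 m/s
Δx = v₀t + ½at² = 0·4 + 0.5·27.5·4² = 220 m

Phase 2 (coasting upward): v₀ = 110 m/s, a = -9.81 m/s².
v = v₀ + at → t = (0 − 110) / -9.81 = 11.2 s
v² = v₀² + 2aΔx → Δx = (0² − 110²)/(2·-9.81) = 617 m

Phase 3 (free fall): v₀ = 0 m/s, a = -9.81 m/s².
Falls 837 m from rest: t = √(2·837/9.81) = 13.1 s; v = g·t = 128 m/s.
Impact speed = 128 m/s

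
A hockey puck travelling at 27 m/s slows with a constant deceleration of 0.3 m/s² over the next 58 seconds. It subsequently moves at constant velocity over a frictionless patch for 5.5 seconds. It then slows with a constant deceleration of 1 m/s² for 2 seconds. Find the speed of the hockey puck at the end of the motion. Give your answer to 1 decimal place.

Phase 1 (decelerating): v₀ = 27.0 m/s, a = -0.3 m/s².
v = v₀ + at = 27.0 + (-0.3)(58) = 9.60 m/s
Δx = v₀t + ½at² = 27.0·58 + 0.5·-0.3·58² = 1060 m

Phase 2 (constant speed): v₀ = 9.60 m/s, a = 0 m/s².
v = v₀ + at = 9.60 + (0)(5.5) = 9.60 m/s
Δx = v₀t + ½at² = 9.60·5.5 + 0.5·0·5.5² = 52.8 m

Phase 3 (decelerating): v₀ = 9.60 m/s, a = -1 m/s².
v = v₀ + at = 9.60 + (-1)(2) = 7.60 m/s
Δx = v₀t + ½at² = 9.60·2 + 0.5·-1·2² = 17.2 m
Final speed = 7.60 m/s

7.6 m/s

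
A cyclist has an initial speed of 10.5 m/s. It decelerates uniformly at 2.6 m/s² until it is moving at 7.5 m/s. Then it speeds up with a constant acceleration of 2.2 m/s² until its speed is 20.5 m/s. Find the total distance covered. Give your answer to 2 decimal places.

93.11 m

Phase 1 (decelerating): v₀ = 10.5 m/s, a = -2.6 m/s².
v = v₀ + at → t = (7.5 − 10.5) / -2.6 = 1.15 s
v² = v₀² + 2aΔx → Δx = (7.5² − 10.5²)/(2·-2.6) = 10.4 m

Phase 2 (accelerating): v₀ = 7.50 m/s, a = 2.2 m/s².
v = v₀ + at → t = (20.5 − 7.50) / 2.2 = 5.91 s
v² = v₀² + 2aΔx → Δx = (20.5² − 7.50²)/(2·2.2) = 82.7 m
Total distance = 10.4 + 82.7 = 93.1 m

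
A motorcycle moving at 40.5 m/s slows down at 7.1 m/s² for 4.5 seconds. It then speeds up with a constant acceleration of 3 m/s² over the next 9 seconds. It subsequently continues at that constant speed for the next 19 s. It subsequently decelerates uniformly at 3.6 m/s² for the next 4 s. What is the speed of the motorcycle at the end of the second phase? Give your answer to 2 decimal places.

35.55 m/s

Phase 1 (decelerating): v₀ = 40.5 m/s, a = -7.1 m/s².
v = v₀ + at = 40.5 + (-7.1)(4.5) = 8.55 m/s
Δx = v₀t + ½at² = 40.5·4.5 + 0.5·-7.1·4.5² = 110 m

Phase 2 (accelerating): v₀ = 8.55 m/s, a = 3 m/s².
v = v₀ + at = 8.55 + (3)(9) = 35.5 m/s
Δx = v₀t + ½at² = 8.55·9 + 0.5·3·9² = 198 m
Speed at end of phase 2 = 35.5 m/s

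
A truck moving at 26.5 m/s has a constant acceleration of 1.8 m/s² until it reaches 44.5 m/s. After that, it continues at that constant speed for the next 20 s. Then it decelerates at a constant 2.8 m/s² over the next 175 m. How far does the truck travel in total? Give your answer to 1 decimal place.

Phase 1 (accelerating): v₀ = 26.5 m/s, a = 1.8 m/s².
v = v₀ + at → t = (44.5 − 26.5) / 1.8 = 10.0 s
v² = v₀² + 2aΔx → Δx = (44.5² − 26.5²)/(2·1.8) = 355 m

Phase 2 (constant speed): v₀ = 44.5 m/s, a = 0 m/s².
v = v₀ + at = 44.5 + (0)(20) = 44.5 m/s
Δx = v₀t + ½at² = 44.5·20 + 0.5·0·20² = 890 m

Phase 3 (decelerating): v₀ = 44.5 m/s, a = -2.8 m/s².
v² = v₀² + 2aΔx = 44.5² + 2·-2.8·175 = 1000 → v = 31.6 m/s
t = (v − v₀)/a = (31.6 − 44.5)/-2.8 = 4.60 s
Total distance = 355 + 890 + 175 = 1420 m

1420.0 m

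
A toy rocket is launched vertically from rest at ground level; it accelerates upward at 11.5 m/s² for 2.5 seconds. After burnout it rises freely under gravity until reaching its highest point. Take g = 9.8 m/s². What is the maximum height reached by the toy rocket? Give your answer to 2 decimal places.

78.11 m

Phase 1 (powered ascent): v₀ = 0 m/s, a = 11.5 m/s².
v = v₀ + at = 0 + (11.5)(2.5) = 28.8 m/s
Δx = v₀t + ½at² = 0·2.5 + 0.5·11.5·2.5² = 35.9 m

Phase 2 (coasting upward): v₀ = 28.8 m/s, a = -9.8 m/s².
v = v₀ + at → t = (0 − 28.8) / -9.8 = 2.93 s
v² = v₀² + 2aΔx → Δx = (0² − 28.8²)/(2·-9.8) = 42.2 m
Maximum height = 35.9 + 42.2 = 78.1 m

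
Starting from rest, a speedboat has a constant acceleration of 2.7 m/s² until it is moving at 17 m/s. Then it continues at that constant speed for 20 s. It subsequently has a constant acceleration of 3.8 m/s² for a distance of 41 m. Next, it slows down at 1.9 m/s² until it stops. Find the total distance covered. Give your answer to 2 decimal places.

592.57 m

Phase 1 (accelerating): v₀ = 0 m/s, a = 2.7 m/s².
v = v₀ + at → t = (17 − 0) / 2.7 = 6.30 s
v² = v₀² + 2aΔx → Δx = (17² − 0²)/(2·2.7) = 53.5 m

Phase 2 (constant speed): v₀ = 17.0 m/s, a = 0 m/s².
v = v₀ + at = 17.0 + (0)(20) = 17.0 m/s
Δx = v₀t + ½at² = 17.0·20 + 0.5·0·20² = 340 m

Phase 3 (accelerating): v₀ = 17.0 m/s, a = 3.8 m/s².
v² = v₀² + 2aΔx = 17.0² + 2·3.8·41 = 601 → v = 24.5 m/s
t = (v − v₀)/a = (24.5 − 17.0)/3.8 = 1.98 s

Phase 4 (decelerating): v₀ = 24.5 m/s, a = -1.9 m/s².
v = v₀ + at → t = (0 − 24.5) / -1.9 = 12.9 s
v² = v₀² + 2aΔx → Δx = (0² − 24.5²)/(2·-1.9) = 158 m
Total distance = 53.5 + 340 + 41.0 + 158 = 593 m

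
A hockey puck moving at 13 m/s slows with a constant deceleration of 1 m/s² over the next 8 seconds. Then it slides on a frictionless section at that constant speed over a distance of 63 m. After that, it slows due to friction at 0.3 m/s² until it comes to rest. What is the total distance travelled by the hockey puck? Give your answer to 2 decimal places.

176.67 m

Phase 1 (decelerating): v₀ = 13.0 m/s, a = -1 m/s².
v = v₀ + at = 13.0 + (-1)(8) = 5.00 m/s
Δx = v₀t + ½at² = 13.0·8 + 0.5·-1·8² = 72.0 m

Phase 2 (constant speed): v₀ = 5.00 m/s, a = 0 m/s².
Constant speed: t = d/v = 63/5.00 = 12.6 s

Phase 3 (decelerating): v₀ = 5.00 m/s, a = -0.3 m/s².
v = v₀ + at → t = (0 − 5.00) / -0.3 = 16.7 s
v² = v₀² + 2aΔx → Δx = (0² − 5.00²)/(2·-0.3) = 41.7 m
Total distance = 72.0 + 63.0 + 41.7 = 177 m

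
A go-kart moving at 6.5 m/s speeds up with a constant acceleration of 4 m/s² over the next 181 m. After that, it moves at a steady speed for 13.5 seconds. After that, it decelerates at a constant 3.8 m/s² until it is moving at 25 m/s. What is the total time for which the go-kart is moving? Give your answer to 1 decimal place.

25.1 s

Phase 1 (accelerating): v₀ = 6.50 m/s, a = 4 m/s².
v² = v₀² + 2aΔx = 6.50² + 2·4·181 = 1490 → v = 38.6 m/s
t = (v − v₀)/a = (38.6 − 6.50)/4 = 8.03 s

Phase 2 (constant speed): v₀ = 38.6 m/s, a = 0 m/s².
v = v₀ + at = 38.6 + (0)(13.5) = 38.6 m/s
Δx = v₀t + ½at² = 38.6·13.5 + 0.5·0·13.5² = 521 m

Phase 3 (decelerating): v₀ = 38.6 m/s, a = -3.8 m/s².
v = v₀ + at → t = (25 − 38.6) / -3.8 = 3.58 s
v² = v₀² + 2aΔx → Δx = (25² − 38.6²)/(2·-3.8) = 114 m
Total time = 8.03 + 13.5 + 3.58 = 25.1 s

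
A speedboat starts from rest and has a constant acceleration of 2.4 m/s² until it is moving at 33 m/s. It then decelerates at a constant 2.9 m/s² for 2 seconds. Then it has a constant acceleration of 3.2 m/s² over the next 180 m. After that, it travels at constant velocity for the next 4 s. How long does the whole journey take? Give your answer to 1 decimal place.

Phase 1 (accelerating): v₀ = 0 m/s, a = 2.4 m/s².
v = v₀ + at → t = (33 − 0) / 2.4 = 13.8 s
v² = v₀² + 2aΔx → Δx = (33² − 0²)/(2·2.4) = 227 m

Phase 2 (decelerating): v₀ = 33.0 m/s, a = -2.9 m/s².
v = v₀ + at = 33.0 + (-2.9)(2) = 27.2 m/s
Δx = v₀t + ½at² = 33.0·2 + 0.5·-2.9·2² = 60.2 m

Phase 3 (accelerating): v₀ = 27.2 m/s, a = 3.2 m/s².
v² = v₀² + 2aΔx = 27.2² + 2·3.2·180 = 1890 → v = 43.5 m/s
t = (v − v₀)/a = (43.5 − 27.2)/3.2 = 5.09 s

Phase 4 (constant speed): v₀ = 43.5 m/s, a = 0 m/s².
v = v₀ + at = 43.5 + (0)(4) = 43.5 m/s
Δx = v₀t + ½at² = 43.5·4 + 0.5·0·4² = 174 m
Total time = 13.8 + 2.00 + 5.09 + 4.00 = 24.8 s

24.8 s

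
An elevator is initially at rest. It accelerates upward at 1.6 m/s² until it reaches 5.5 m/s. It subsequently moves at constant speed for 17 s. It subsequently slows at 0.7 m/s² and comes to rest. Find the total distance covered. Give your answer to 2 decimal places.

124.56 m

Phase 1 (accelerating): v₀ = 0 m/s, a = 1.6 m/s².
v = v₀ + at → t = (5.5 − 0) / 1.6 = 3.44 s
v² = v₀² + 2aΔx → Δx = (5.5² − 0²)/(2·1.6) = 9.45 m

Phase 2 (constant speed): v₀ = 5.50 m/s, a = 0 m/s².
v = v₀ + at = 5.50 + (0)(17) = 5.50 m/s
Δx = v₀t + ½at² = 5.50·17 + 0.5·0·17² = 93.5 m

Phase 3 (decelerating): v₀ = 5.50 m/s, a = -0.7 m/s².
v = v₀ + at → t = (0 − 5.50) / -0.7 = 7.86 s
v² = v₀² + 2aΔx → Δx = (0² − 5.50²)/(2·-0.7) = 21.6 m
Total distance = 9.45 + 93.5 + 21.6 = 125 m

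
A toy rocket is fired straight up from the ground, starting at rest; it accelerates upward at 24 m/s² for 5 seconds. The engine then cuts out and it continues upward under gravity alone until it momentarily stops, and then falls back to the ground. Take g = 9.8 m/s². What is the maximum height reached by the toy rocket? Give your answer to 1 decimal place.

1034.7 m

Phase 1 (powered ascent): v₀ = 0 m/s, a = 24 m/s².
v = v₀ + at = 0 + (24)(5) = 120 m/s
Δx = v₀t + ½at² = 0·5 + 0.5·24·5² = 300 m

Phase 2 (coasting upward): v₀ = 120 m/s, a = -9.8 m/s².
v = v₀ + at → t = (0 − 120) / -9.8 = 12.2 s
v² = v₀² + 2aΔx → Δx = (0² − 120²)/(2·-9.8) = 735 m
Maximum height = 300 + 735 = 1030 m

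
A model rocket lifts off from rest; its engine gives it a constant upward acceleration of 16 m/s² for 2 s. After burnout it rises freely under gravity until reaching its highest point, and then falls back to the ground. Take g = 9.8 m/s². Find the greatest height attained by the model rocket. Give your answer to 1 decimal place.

Phase 1 (powered ascent): v₀ = 0 m/s, a = 16 m/s².
v = v₀ + at = 0 + (16)(2) = 32.0 m/s
Δx = v₀t + ½at² = 0·2 + 0.5·16·2² = 32.0 m

Phase 2 (coasting upward): v₀ = 32.0 m/s, a = -9.8 m/s².
v = v₀ + at → t = (0 − 32.0) / -9.8 = 3.27 s
v² = v₀² + 2aΔx → Δx = (0² − 32.0²)/(2·-9.8) = 52.2 m
Maximum height = 32.0 + 52.2 = 84.2 m

84.2 m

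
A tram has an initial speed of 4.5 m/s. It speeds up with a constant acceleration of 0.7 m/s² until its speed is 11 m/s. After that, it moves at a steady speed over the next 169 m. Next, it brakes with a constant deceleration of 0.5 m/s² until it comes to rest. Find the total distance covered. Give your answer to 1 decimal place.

362.0 m

Phase 1 (accelerating): v₀ = 4.50 m/s, a = 0.7 m/s².
v = v₀ + at → t = (11 − 4.50) / 0.7 = 9.29 s
v² = v₀² + 2aΔx → Δx = (11² − 4.50²)/(2·0.7) = 72.0 m

Phase 2 (constant speed): v₀ = 11.0 m/s, a = 0 m/s².
Constant speed: t = d/v = 169/11.0 = 15.4 s

Phase 3 (decelerating): v₀ = 11.0 m/s, a = -0.5 m/s².
v = v₀ + at → t = (0 − 11.0) / -0.5 = 22.0 s
v² = v₀² + 2aΔx → Δx = (0² − 11.0²)/(2·-0.5) = 121 m
Total distance = 72.0 + 169 + 121 = 362 m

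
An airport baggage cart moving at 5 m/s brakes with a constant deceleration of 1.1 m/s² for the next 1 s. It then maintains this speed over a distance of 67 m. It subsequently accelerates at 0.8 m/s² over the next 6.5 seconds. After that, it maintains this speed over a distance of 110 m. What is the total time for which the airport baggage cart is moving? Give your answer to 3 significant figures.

Phase 1 (decelerating): v₀ = 5.00 m/s, a = -1.1 m/s².
v = v₀ + at = 5.00 + (-1.1)(1) = 3.90 m/s
Δx = v₀t + ½at² = 5.00·1 + 0.5·-1.1·1² = 4.45 m

Phase 2 (constant speed): v₀ = 3.90 m/s, a = 0 m/s².
Constant speed: t = d/v = 67/3.90 = 17.2 s

Phase 3 (accelerating): v₀ = 3.90 m/s, a = 0.8 m/s².
v = v₀ + at = 3.90 + (0.8)(6.5) = 9.10 m/s
Δx = v₀t + ½at² = 3.90·6.5 + 0.5·0.8·6.5² = 42.2 m

Phase 4 (constant speed): v₀ = 9.10 m/s, a = 0 m/s².
Constant speed: t = d/v = 110/9.10 = 12.1 s
Total time = 1.00 + 17.2 + 6.50 + 12.1 = 36.8 s

36.8 s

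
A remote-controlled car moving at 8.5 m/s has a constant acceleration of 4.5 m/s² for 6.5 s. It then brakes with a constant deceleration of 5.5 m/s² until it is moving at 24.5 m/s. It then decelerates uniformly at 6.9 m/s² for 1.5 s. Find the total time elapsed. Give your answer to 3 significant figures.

Phase 1 (accelerating): v₀ = 8.50 m/s, a = 4.5 m/s².
v = v₀ + at = 8.50 + (4.5)(6.5) = 37.8 m/s
Δx = v₀t + ½at² = 8.50·6.5 + 0.5·4.5·6.5² = 150 m

Phase 2 (decelerating): v₀ = 37.8 m/s, a = -5.5 m/s².
v = v₀ + at → t = (24.5 − 37.8) / -5.5 = 2.41 s
v² = v₀² + 2aΔx → Δx = (24.5² − 37.8²)/(2·-5.5) = 75.0 m

Phase 3 (decelerating): v₀ = 24.5 m/s, a = -6.9 m/s².
v = v₀ + at = 24.5 + (-6.9)(1.5) = 14.1 m/s
Δx = v₀t + ½at² = 24.5·1.5 + 0.5·-6.9·1.5² = 29.0 m
Total time = 6.50 + 2.41 + 1.50 = 10.4 s

10.4 s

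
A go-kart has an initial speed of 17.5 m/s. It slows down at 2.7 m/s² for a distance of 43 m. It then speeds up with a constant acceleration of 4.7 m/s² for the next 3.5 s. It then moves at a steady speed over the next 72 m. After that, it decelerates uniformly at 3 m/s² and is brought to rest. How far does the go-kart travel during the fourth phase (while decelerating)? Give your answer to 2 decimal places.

Phase 1 (decelerating): v₀ = 17.5 m/s, a = -2.7 m/s².
v² = v₀² + 2aΔx = 17.5² + 2·-2.7·43 = 74.0 → v = 8.61 m/s
t = (v − v₀)/a = (8.61 − 17.5)/-2.7 = 3.29 s

Phase 2 (accelerating): v₀ = 8.61 m/s, a = 4.7 m/s².
v = v₀ + at = 8.61 + (4.7)(3.5) = 25.1 m/s
Δx = v₀t + ½at² = 8.61·3.5 + 0.5·4.7·3.5² = 58.9 m

Phase 3 (constant speed): v₀ = 25.1 m/s, a = 0 m/s².
Constant speed: t = d/v = 72/25.1 = 2.87 s

Phase 4 (decelerating): v₀ = 25.1 m/s, a = -3 m/s².
v = v₀ + at → t = (0 − 25.1) / -3 = 8.35 s
v² = v₀² + 2aΔx → Δx = (0² − 25.1²)/(2·-3) = 105 m
Distance in phase 4 = 105 m

104.63 m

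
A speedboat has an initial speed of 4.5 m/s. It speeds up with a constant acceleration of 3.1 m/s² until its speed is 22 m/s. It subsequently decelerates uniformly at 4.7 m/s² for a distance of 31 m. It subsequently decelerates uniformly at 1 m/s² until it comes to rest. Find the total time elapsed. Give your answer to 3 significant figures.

21.3 s

Phase 1 (accelerating): v₀ = 4.50 m/s, a = 3.1 m/s².
v = v₀ + at → t = (22 − 4.50) / 3.1 = 5.65 s
v² = v₀² + 2aΔx → Δx = (22² − 4.50²)/(2·3.1) = 74.8 m

Phase 2 (decelerating): v₀ = 22.0 m/s, a = -4.7 m/s².
v² = v₀² + 2aΔx = 22.0² + 2·-4.7·31 = 193 → v = 13.9 m/s
t = (v − v₀)/a = (13.9 − 22.0)/-4.7 = 1.73 s

Phase 3 (decelerating): v₀ = 13.9 m/s, a = -1 m/s².
v = v₀ + at → t = (0 − 13.9) / -1 = 13.9 s
v² = v₀² + 2aΔx → Δx = (0² − 13.9²)/(2·-1) = 96.3 m
Total time = 5.65 + 1.73 + 13.9 = 21.3 s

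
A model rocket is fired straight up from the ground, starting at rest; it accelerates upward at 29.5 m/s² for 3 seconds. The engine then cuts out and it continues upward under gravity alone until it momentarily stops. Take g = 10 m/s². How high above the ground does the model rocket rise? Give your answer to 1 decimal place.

Phase 1 (powered ascent): v₀ = 0 m/s, a = 29.5 m/s².
v = v₀ + at = 0 + (29.5)(3) = 88.5 m/s
Δx = v₀t + ½at² = 0·3 + 0.5·29.5·3² = 133 m

Phase 2 (coasting upward): v₀ = 88.5 m/s, a = -10 m/s².
v = v₀ + at → t = (0 − 88.5) / -10 = 8.85 s
v² = v₀² + 2aΔx → Δx = (0² − 88.5²)/(2·-10) = 392 m
Maximum height = 133 + 392 = 524 m

524.4 m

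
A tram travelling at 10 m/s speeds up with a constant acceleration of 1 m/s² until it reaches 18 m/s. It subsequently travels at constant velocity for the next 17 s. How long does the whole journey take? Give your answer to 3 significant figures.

Phase 1 (accelerating): v₀ = 10.0 m/s, a = 1 m/s².
v = v₀ + at → t = (18 − 10.0) / 1 = 8.00 s
v² = v₀² + 2aΔx → Δx = (18² − 10.0²)/(2·1) = 112 m

Phase 2 (constant speed): v₀ = 18.0 m/s, a = 0 m/s².
v = v₀ + at = 18.0 + (0)(17) = 18.0 m/s
Δx = v₀t + ½at² = 18.0·17 + 0.5·0·17² = 306 m
Total time = 8.00 + 17.0 = 25.0 s

25.0 s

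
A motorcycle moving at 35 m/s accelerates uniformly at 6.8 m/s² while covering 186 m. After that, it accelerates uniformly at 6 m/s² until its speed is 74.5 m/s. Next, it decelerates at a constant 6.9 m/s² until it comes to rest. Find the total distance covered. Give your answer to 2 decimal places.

737.83 m

Phase 1 (accelerating): v₀ = 35.0 m/s, a = 6.8 m/s².
v² = v₀² + 2aΔx = 35.0² + 2·6.8·186 = 3750 → v = 61.3 m/s
t = (v − v₀)/a = (61.3 − 35.0)/6.8 = 3.86 s

Phase 2 (accelerating): v₀ = 61.3 m/s, a = 6 m/s².
v = v₀ + at → t = (74.5 − 61.3) / 6 = 2.20 s
v² = v₀² + 2aΔx → Δx = (74.5² − 61.3²)/(2·6) = 150 m

Phase 3 (decelerating): v₀ = 74.5 m/s, a = -6.9 m/s².
v = v₀ + at → t = (0 − 74.5) / -6.9 = 10.8 s
v² = v₀² + 2aΔx → Δx = (0² − 74.5²)/(2·-6.9) = 402 m
Total distance = 186 + 150 + 402 = 738 m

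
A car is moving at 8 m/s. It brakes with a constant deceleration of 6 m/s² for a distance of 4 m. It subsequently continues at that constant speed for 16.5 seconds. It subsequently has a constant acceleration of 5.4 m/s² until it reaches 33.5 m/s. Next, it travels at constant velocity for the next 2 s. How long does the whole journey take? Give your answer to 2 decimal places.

24.63 s

Phase 1 (decelerating): v₀ = 8.00 m/s, a = -6 m/s².
v² = v₀² + 2aΔx = 8.00² + 2·-6·4 = 16.0 → v = 4.00 m/s
t = (v − v₀)/a = (4.00 − 8.00)/-6 = 0.667 s

Phase 2 (constant speed): v₀ = 4.00 m/s, a = 0 m/s².
v = v₀ + at = 4.00 + (0)(16.5) = 4.00 m/s
Δx = v₀t + ½at² = 4.00·16.5 + 0.5·0·16.5² = 66.0 m

Phase 3 (accelerating): v₀ = 4.00 m/s, a = 5.4 m/s².
v = v₀ + at → t = (33.5 − 4.00) / 5.4 = 5.46 s
v² = v₀² + 2aΔx → Δx = (33.5² − 4.00²)/(2·5.4) = 102 m

Phase 4 (constant speed): v₀ = 33.5 m/s, a = 0 m/s².
v = v₀ + at = 33.5 + (0)(2) = 33.5 m/s
Δx = v₀t + ½at² = 33.5·2 + 0.5·0·2² = 67.0 m
Total time = 0.667 + 16.5 + 5.46 + 2.00 = 24.6 s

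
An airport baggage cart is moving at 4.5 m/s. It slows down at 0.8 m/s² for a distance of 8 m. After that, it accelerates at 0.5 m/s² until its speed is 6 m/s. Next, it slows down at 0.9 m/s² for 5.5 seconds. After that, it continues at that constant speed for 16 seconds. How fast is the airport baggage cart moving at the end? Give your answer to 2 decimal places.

1.05 m/s

Phase 1 (decelerating): v₀ = 4.50 m/s, a = -0.8 m/s².
v² = v₀² + 2aΔx = 4.50² + 2·-0.8·8 = 7.45 → v = 2.73 m/s
t = (v − v₀)/a = (2.73 − 4.50)/-0.8 = 2.21 s

Phase 2 (accelerating): v₀ = 2.73 m/s, a = 0.5 m/s².
v = v₀ + at → t = (6 − 2.73) / 0.5 = 6.54 s
v² = v₀² + 2aΔx → Δx = (6² − 2.73²)/(2·0.5) = 28.6 m

Phase 3 (decelerating): v₀ = 6.00 m/s, a = -0.9 m/s².
v = v₀ + at = 6.00 + (-0.9)(5.5) = 1.05 m/s
Δx = v₀t + ½at² = 6.00·5.5 + 0.5·-0.9·5.5² = 19.4 m

Phase 4 (constant speed): v₀ = 1.05 m/s, a = 0 m/s².
v = v₀ + at = 1.05 + (0)(16) = 1.05 m/s
Δx = v₀t + ½at² = 1.05·16 + 0.5·0·16² = 16.8 m
Final speed = 1.05 m/s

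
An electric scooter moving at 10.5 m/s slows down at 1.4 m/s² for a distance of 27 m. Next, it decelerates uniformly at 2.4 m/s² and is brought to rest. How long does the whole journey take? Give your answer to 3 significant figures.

5.75 s

Phase 1 (decelerating): v₀ = 10.5 m/s, a = -1.4 m/s².
v² = v₀² + 2aΔx = 10.5² + 2·-1.4·27 = 34.7 → v = 5.89 m/s
t = (v − v₀)/a = (5.89 − 10.5)/-1.4 = 3.30 s

Phase 2 (decelerating): v₀ = 5.89 m/s, a = -2.4 m/s².
v = v₀ + at → t = (0 − 5.89) / -2.4 = 2.45 s
v² = v₀² + 2aΔx → Δx = (0² − 5.89²)/(2·-2.4) = 7.22 m
Total time = 3.30 + 2.45 = 5.75 s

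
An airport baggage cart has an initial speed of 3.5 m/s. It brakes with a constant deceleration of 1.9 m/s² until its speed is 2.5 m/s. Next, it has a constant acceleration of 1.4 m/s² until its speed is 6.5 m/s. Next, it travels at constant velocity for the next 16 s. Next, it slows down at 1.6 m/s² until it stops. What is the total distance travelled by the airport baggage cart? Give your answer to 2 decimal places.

131.64 m

Phase 1 (decelerating): v₀ = 3.50 m/s, a = -1.9 m/s².
v = v₀ + at → t = (2.5 − 3.50) / -1.9 = 0.526 s
v² = v₀² + 2aΔx → Δx = (2.5² − 3.50²)/(2·-1.9) = 1.58 m

Phase 2 (accelerating): v₀ = 2.50 m/s, a = 1.4 m/s².
v = v₀ + at → t = (6.5 − 2.50) / 1.4 = 2.86 s
v² = v₀² + 2aΔx → Δx = (6.5² − 2.50²)/(2·1.4) = 12.9 m

Phase 3 (constant speed): v₀ = 6.50 m/s, a = 0 m/s².
v = v₀ + at = 6.50 + (0)(16) = 6.50 m/s
Δx = v₀t + ½at² = 6.50·16 + 0.5·0·16² = 104 m

Phase 4 (decelerating): v₀ = 6.50 m/s, a = -1.6 m/s².
v = v₀ + at → t = (0 − 6.50) / -1.6 = 4.06 s
v² = v₀² + 2aΔx → Δx = (0² − 6.50²)/(2·-1.6) = 13.2 m
Total distance = 1.58 + 12.9 + 104 + 13.2 = 132 m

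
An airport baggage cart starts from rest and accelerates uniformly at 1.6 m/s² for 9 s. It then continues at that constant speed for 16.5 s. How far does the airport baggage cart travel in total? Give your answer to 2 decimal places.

302.40 m

Phase 1 (accelerating): v₀ = 0 m/s, a = 1.6 m/s².
v = v₀ + at = 0 + (1.6)(9) = 14.4 m/s
Δx = v₀t + ½at² = 0·9 + 0.5·1.6·9² = 64.8 m

Phase 2 (constant speed): v₀ = 14.4 m/s, a = 0 m/s².
v = v₀ + at = 14.4 + (0)(16.5) = 14.4 m/s
Δx = v₀t + ½at² = 14.4·16.5 + 0.5·0·16.5² = 238 m
Total distance = 64.8 + 238 = 302 m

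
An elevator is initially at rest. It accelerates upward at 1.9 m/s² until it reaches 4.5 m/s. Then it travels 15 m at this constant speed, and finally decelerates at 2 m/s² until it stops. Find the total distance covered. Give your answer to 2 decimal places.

Phase 1 (accelerating): v₀ = 0 m/s, a = 1.9 m/s².
v = v₀ + at → t = (4.5 − 0) / 1.9 = 2.37 s
v² = v₀² + 2aΔx → Δx = (4.5² − 0²)/(2·1.9) = 5.33 m

Phase 2 (constant speed): v₀ = 4.50 m/s, a = 0 m/s².
Constant speed: t = d/v = 15/4.50 = 3.33 s

Phase 3 (decelerating): v₀ = 4.50 m/s, a = -2 m/s².
v = v₀ + at → t = (0 − 4.50) / -2 = 2.25 s
v² = v₀² + 2aΔx → Δx = (0² − 4.50²)/(2·-2) = 5.06 m
Total distance = 5.33 + 15.0 + 5.06 = 25.4 m

25.39 m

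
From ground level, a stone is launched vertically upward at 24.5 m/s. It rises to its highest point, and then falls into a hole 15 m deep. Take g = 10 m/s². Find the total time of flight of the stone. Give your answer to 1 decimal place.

5.5 s

Phase 1 (rising): v₀ = 24.5 m/s, a = -10 m/s².
v = v₀ + at → t = (0 − 24.5) / -10 = 2.45 s
v² = v₀² + 2aΔx → Δx = (0² − 24.5²)/(2·-10) = 30.0 m

Phase 2 (falling): v₀ = 0 m/s, a = -10 m/s².
Falls 45.0 m from rest: t = √(2·45.0/10) = 3.00 s; v = g·t = 30.0 m/s.
Total time = 2.45 + 3.00 = 5.45 s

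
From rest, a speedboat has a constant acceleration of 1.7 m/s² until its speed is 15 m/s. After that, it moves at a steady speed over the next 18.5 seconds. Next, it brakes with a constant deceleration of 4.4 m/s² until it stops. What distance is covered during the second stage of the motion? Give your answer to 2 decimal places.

277.50 m

Phase 1 (accelerating): v₀ = 0 m/s, a = 1.7 m/s².
v = v₀ + at → t = (15 − 0) / 1.7 = 8.82 s
v² = v₀² + 2aΔx → Δx = (15² − 0²)/(2·1.7) = 66.2 m

Phase 2 (constant speed): v₀ = 15.0 m/s, a = 0 m/s².
v = v₀ + at = 15.0 + (0)(18.5) = 15.0 m/s
Δx = v₀t + ½at² = 15.0·18.5 + 0.5·0·18.5² = 278 m
Distance in phase 2 = 278 m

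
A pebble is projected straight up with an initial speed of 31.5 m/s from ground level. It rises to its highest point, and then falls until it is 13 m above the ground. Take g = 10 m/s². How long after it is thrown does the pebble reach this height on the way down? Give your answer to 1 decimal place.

Phase 1 (rising): v₀ = 31.5 m/s, a = -10 m/s².
v = v₀ + at → t = (0 − 31.5) / -10 = 3.15 s
v² = v₀² + 2aΔx → Δx = (0² − 31.5²)/(2·-10) = 49.6 m

Phase 2 (falling): v₀ = 0 m/s, a = -10 m/s².
Falls 36.6 m from rest: t = √(2·36.6/10) = 2.71 s; v = g·t = 27.1 m/s.
Total time = 3.15 + 2.71 = 5.86 s

5.9 s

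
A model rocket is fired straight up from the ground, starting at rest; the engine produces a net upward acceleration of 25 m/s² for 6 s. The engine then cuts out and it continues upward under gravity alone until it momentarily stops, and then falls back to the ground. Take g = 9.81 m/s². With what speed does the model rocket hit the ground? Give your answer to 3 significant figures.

Phase 1 (powered ascent): v₀ = 0 m/s, a = 25 m/s².
v = v₀ + at = 0 + (25)(6) = 150 m/s
Δx = v₀t + ½at² = 0·6 + 0.5·25·6² = 450 m

Phase 2 (coasting upward): v₀ = 150 m/s, a = -9.81 m/s².
v = v₀ + at → t = (0 − 150) / -9.81 = 15.3 s
v² = v₀² + 2aΔx → Δx = (0² − 150²)/(2·-9.81) = 1150 m

Phase 3 (free fall): v₀ = 0 m/s, a = -9.81 m/s².
Falls 1600 m from rest: t = √(2·1600/9.81) = 18.0 s; v = g·t = 177 m/s.
Impact speed = 177 m/s

177 m/s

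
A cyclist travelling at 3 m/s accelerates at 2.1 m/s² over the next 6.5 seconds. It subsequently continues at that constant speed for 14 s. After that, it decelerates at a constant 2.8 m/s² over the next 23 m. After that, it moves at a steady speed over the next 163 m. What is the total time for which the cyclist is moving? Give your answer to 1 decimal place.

Phase 1 (accelerating): v₀ = 3.00 m/s, a = 2.1 m/s².
v = v₀ + at = 3.00 + (2.1)(6.5) = 16.6 m/s
Δx = v₀t + ½at² = 3.00·6.5 + 0.5·2.1·6.5² = 63.9 m

Phase 2 (constant speed): v₀ = 16.6 m/s, a = 0 m/s².
v = v₀ + at = 16.6 + (0)(14) = 16.6 m/s
Δx = v₀t + ½at² = 16.6·14 + 0.5·0·14² = 233 m

Phase 3 (decelerating): v₀ = 16.6 m/s, a = -2.8 m/s².
v² = v₀² + 2aΔx = 16.6² + 2·-2.8·23 = 148 → v = 12.2 m/s
t = (v − v₀)/a = (12.2 − 16.6)/-2.8 = 1.60 s

Phase 4 (constant speed): v₀ = 12.2 m/s, a = 0 m/s².
Constant speed: t = d/v = 163/12.2 = 13.4 s
Total time = 6.50 + 14.0 + 1.60 + 13.4 = 35.5 s

35.5 s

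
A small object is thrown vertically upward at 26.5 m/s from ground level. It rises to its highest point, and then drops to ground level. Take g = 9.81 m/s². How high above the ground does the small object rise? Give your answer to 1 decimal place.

35.8 m

Phase 1 (rising): v₀ = 26.5 m/s, a = -9.81 m/s².
v = v₀ + at → t = (0 − 26.5) / -9.81 = 2.70 s
v² = v₀² + 2aΔx → Δx = (0² − 26.5²)/(2·-9.81) = 35.8 m
Maximum height = 35.8 m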